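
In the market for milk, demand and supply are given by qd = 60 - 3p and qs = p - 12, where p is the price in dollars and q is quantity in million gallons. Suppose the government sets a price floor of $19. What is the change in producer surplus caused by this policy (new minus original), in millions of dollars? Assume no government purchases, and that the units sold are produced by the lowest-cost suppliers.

-1.5

Setting quantity demanded equal to quantity supplied, 60 - 3p = p - 12, gives p* = 18 and q* = 6.
Since 19 > 18, the floor is binding.
At p = 19: qd = 60 - 3·19 = 3 and qs = 19 - 12 = 7.
Producer surplus without the control is ½ · (18 - 12) · 6 = 18.
With the floor, 3 units are sold at 19. The supply price at q = 3 is 15, so PS = ½ · [(19 - 12) + (19 - 15)] · 3 = 16.5.
Change in producer surplus = 16.5 - 18 = -1.5.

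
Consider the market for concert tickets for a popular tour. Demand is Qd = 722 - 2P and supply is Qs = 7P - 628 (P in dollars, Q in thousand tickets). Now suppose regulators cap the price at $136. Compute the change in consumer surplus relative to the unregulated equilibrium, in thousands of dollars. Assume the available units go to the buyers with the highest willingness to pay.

In a free market, 722 - 2P = 7P - 628 gives the equilibrium P* = 150, Q* = 422.
The ceiling of 136 is below the equilibrium price 150, so it binds.
At P = 136: Qd = 722 - 2·136 = 450 and Qs = 7·136 - 628 = 324.
Consumer surplus without the control is ½ · (361 - 150) · 422 = 44521.
With the ceiling, 324 units are sold at 136 (assume they go to the highest-value buyers). The demand price at Q = 324 is 199, so CS = ½ · [(361 - 136) + (199 - 136)] · 324 = 46656.
Change in consumer surplus = 46656 - 44521 = 2135.

2135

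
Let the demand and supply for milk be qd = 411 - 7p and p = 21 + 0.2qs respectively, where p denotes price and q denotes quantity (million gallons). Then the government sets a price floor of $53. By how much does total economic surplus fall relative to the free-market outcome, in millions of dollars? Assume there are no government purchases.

840

Rearranging supply gives qs = 5p - 105. In a free market, 411 - 7p = 5p - 105 gives the equilibrium p* = 43, q* = 110.
Because the floor (53) lies above the market-clearing price, it is binding.
At p = 53: qd = 411 - 7·53 = 40 and qs = 5·53 - 105 = 160.
Quantity traded falls to 40. At q = 40 the demand price is (411 - 40)/7 = 53 and the supply price is (105 + 40)/5 = 29.
Deadweight loss = ½ · (53 - 29) · (110 - 40) = ½ · 24 · 70 = 840.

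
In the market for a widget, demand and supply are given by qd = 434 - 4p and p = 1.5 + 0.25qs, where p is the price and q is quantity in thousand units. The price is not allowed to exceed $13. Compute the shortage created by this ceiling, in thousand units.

Rearranging supply gives qs = 4p - 6. Without the control the market clears where 434 - 4p = 4p - 6, i.e. p* = 55 and q* = 214.
Because the ceiling (13) lies below the market-clearing price, it is binding.
At p = 13: qd = 434 - 4·13 = 382 and qs = 4·13 - 6 = 46.
Shortage = qd - qs = 382 - 46 = 336.

336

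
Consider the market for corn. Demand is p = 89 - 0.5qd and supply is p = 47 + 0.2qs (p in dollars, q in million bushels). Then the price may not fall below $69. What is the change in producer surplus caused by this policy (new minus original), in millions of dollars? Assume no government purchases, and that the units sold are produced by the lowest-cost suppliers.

360

Rearranging demand gives qd = 178 - 2p; rearranging supply gives qs = 5p - 235. In a free market, 178 - 2p = 5p - 235 gives the equilibrium p* = 59, q* = 60.
Because the floor (69) lies above the market-clearing price, it is binding.
At p = 69: qd = 178 - 2·69 = 40 and qs = 5·69 - 235 = 110.
Producer surplus without the control is ½ · (59 - 47) · 60 = 360.
With the floor, 40 units are sold at 69. The supply price at q = 40 is 55, so PS = ½ · [(69 - 47) + (69 - 55)] · 40 = 720.
Change in producer surplus = 720 - 360 = 360.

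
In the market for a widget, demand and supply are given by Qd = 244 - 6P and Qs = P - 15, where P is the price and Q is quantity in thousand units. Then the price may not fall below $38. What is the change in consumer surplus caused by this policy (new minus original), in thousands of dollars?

Equilibrium: 244 - 6P = P - 15, so 259 = 7P and P* = 37, Q* = 22.
The floor of 38 is above the equilibrium price 37, so it binds.
At P = 38: Qd = 244 - 6·38 = 16 and Qs = 38 - 15 = 23.
Consumer surplus without the control is ½ · (122/3 - 37) · 22 = 121/3.
With the floor, consumers buy 16 units at 38, so CS = ½ · (122/3 - 38) · 16 = 64/3.
Change in consumer surplus = 64/3 - 121/3 = -19.

-19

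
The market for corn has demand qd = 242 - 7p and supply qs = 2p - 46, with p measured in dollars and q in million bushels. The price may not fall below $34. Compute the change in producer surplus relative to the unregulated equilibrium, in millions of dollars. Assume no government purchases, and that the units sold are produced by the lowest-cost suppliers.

-41

Equilibrium: 242 - 7p = 2p - 46, so 288 = 9p and p* = 32, q* = 18.
Because the floor (34) lies above the market-clearing price, it is binding.
At p = 34: qd = 242 - 7·34 = 4 and qs = 2·34 - 46 = 22.
Producer surplus without the control is ½ · (32 - 23) · 18 = 81.
With the floor, 4 units are sold at 34. The supply price at q = 4 is 25, so PS = ½ · [(34 - 23) + (34 - 25)] · 4 = 40.
Change in producer surplus = 40 - 81 = -41.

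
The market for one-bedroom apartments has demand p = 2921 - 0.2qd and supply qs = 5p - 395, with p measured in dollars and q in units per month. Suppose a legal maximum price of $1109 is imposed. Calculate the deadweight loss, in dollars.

Rearranging demand gives qd = 14605 - 5p. In a free market, 14605 - 5p = 5p - 395 gives the equilibrium p* = 1500, q* = 7105.
Since 1109 < 1500, the ceiling is binding.
At p = 1109: qd = 14605 - 5·1109 = 9060 and qs = 5·1109 - 395 = 5150.
Quantity traded falls to 5150. At q = 5150 the demand price is (14605 - 5150)/5 = 1891 and the supply price is (395 + 5150)/5 = 1109.
Deadweight loss = ½ · (1891 - 1109) · (7105 - 5150) = ½ · 782 · 1955 = 764405.

764405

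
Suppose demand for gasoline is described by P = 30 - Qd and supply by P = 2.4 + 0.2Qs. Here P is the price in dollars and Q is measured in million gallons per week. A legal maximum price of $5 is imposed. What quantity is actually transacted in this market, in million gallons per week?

Rearranging demand gives Qd = 30 - P; rearranging supply gives Qs = 5P - 12. Setting quantity demanded equal to quantity supplied, 30 - P = 5P - 12, gives P* = 7 and Q* = 23.
Because the ceiling (5) lies below the market-clearing price, it is binding.
At P = 5: Qd = 30 - 5 = 25 and Qs = 5·5 - 12 = 13.
The quantity actually transacted is the short side, supply: 13.

13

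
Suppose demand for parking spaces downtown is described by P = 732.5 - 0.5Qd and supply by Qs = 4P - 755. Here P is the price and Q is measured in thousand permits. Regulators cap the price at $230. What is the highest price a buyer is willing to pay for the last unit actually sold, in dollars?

Rearranging demand gives Qd = 1465 - 2P. Equilibrium: 1465 - 2P = 4P - 755, so 2220 = 6P and P* = 370, Q* = 725.
Since 230 < 370, the ceiling is binding.
At P = 230: Qd = 1465 - 2·230 = 1005 and Qs = 4·230 - 755 = 165.
Only 165 units reach the market. On the demand curve, the marginal buyer's willingness to pay at Q = 165 is (1465 - 165)/2 = 650.

650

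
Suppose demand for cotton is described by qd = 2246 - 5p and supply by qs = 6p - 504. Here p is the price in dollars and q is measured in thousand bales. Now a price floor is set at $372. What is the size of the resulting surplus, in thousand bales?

In a free market, 2246 - 5p = 6p - 504 gives the equilibrium p* = 250, q* = 996.
Since 372 > 250, the floor is binding.
At p = 372: qd = 2246 - 5·372 = 386 and qs = 6·372 - 504 = 1728.
Surplus = qs - qd = 1728 - 386 = 1342.

1342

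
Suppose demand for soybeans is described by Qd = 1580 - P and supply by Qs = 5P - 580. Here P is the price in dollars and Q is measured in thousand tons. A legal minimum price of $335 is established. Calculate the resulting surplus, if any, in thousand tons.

0

Without the control the market clears where 1580 - P = 5P - 580, i.e. P* = 360 and Q* = 1220.
Since 335 is below P* = 360, the floor does not bind and the free-market outcome prevails.
Since the control does not bind, there is no surplus.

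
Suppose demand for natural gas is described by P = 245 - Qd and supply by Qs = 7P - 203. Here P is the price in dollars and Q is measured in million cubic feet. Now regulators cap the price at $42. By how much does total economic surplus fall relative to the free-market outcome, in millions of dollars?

Rearranging demand gives Qd = 245 - P. Without the control the market clears where 245 - P = 7P - 203, i.e. P* = 56 and Q* = 189.
The ceiling of 42 is below the equilibrium price 56, so it binds.
At P = 42: Qd = 245 - 42 = 203 and Qs = 7·42 - 203 = 91.
Quantity traded falls to 91. At Q = 91 the demand price is 245 - 91 = 154 and the supply price is (203 + 91)/7 = 42.
Deadweight loss = ½ · (154 - 42) · (189 - 91) = ½ · 112 · 98 = 5488.

5488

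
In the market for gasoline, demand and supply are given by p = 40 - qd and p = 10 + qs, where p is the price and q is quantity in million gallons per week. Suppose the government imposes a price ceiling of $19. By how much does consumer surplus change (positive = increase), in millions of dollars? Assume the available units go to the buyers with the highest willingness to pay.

36

Rearranging demand gives qd = 40 - p; rearranging supply gives qs = p - 10. Without the control the market clears where 40 - p = p - 10, i.e. p* = 25 and q* = 15.
Since 19 < 25, the ceiling is binding.
At p = 19: qd = 40 - 19 = 21 and qs = 19 - 10 = 9.
Consumer surplus without the control is ½ · (40 - 25) · 15 = 112.5.
With the ceiling, 9 units are sold at 19 (assume they go to the highest-value buyers). The demand price at q = 9 is 31, so CS = ½ · [(40 - 19) + (31 - 19)] · 9 = 148.5.
Change in consumer surplus = 148.5 - 112.5 = 36.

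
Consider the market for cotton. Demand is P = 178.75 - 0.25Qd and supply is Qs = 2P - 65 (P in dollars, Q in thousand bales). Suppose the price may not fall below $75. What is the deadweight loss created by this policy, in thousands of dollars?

0

Rearranging demand gives Qd = 715 - 4P. Setting quantity demanded equal to quantity supplied, 715 - 4P = 2P - 65, gives P* = 130 and Q* = 195.
Since 75 is below P* = 130, the floor does not bind and the free-market outcome prevails.
Since the control does not bind, no trades are prevented and deadweight loss is zero.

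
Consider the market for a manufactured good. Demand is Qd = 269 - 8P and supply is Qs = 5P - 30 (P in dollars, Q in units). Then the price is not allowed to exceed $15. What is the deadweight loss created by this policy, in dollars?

260

In a free market, 269 - 8P = 5P - 30 gives the equilibrium P* = 23, Q* = 85.
Because the ceiling (15) lies below the market-clearing price, it is binding.
At P = 15: Qd = 269 - 8·15 = 149 and Qs = 5·15 - 30 = 45.
Quantity traded falls to 45. At Q = 45 the demand price is (269 - 45)/8 = 28 and the supply price is (30 + 45)/5 = 15.
Deadweight loss = ½ · (28 - 15) · (85 - 45) = ½ · 13 · 40 = 260.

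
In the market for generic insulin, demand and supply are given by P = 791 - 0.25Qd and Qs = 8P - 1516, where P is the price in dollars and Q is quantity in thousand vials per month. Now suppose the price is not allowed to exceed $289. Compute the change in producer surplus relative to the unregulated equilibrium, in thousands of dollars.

Rearranging demand gives Qd = 3164 - 4P. Equilibrium: 3164 - 4P = 8P - 1516, so 4680 = 12P and P* = 390, Q* = 1604.
The ceiling of 289 is below the equilibrium price 390, so it binds.
At P = 289: Qd = 3164 - 4·289 = 2008 and Qs = 8·289 - 1516 = 796.
Producer surplus without the control is ½ · (390 - 189.5) · 1604 = 160801.
With the ceiling, producers sell 796 units at 289, so PS = ½ · (289 - 189.5) · 796 = 39601.
Change in producer surplus = 39601 - 160801 = -121200.

-121200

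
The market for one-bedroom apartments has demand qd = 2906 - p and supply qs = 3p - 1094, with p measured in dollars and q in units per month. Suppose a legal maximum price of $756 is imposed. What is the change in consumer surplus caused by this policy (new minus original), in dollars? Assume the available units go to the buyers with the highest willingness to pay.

18544

Without the control the market clears where 2906 - p = 3p - 1094, i.e. p* = 1000 and q* = 1906.
Since 756 < 1000, the ceiling is binding.
At p = 756: qd = 2906 - 756 = 2150 and qs = 3·756 - 1094 = 1174.
Consumer surplus without the control is ½ · (2906 - 1000) · 1906 = 1816418.
With the ceiling, 1174 units are sold at 756 (assume they go to the highest-value buyers). The demand price at q = 1174 is 1732, so CS = ½ · [(2906 - 756) + (1732 - 756)] · 1174 = 1834962.
Change in consumer surplus = 1834962 - 1816418 = 18544.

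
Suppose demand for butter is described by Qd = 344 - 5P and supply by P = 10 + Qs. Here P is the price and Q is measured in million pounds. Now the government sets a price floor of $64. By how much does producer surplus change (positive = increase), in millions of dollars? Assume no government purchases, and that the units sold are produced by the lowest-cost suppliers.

Rearranging supply gives Qs = P - 10. Setting quantity demanded equal to quantity supplied, 344 - 5P = P - 10, gives P* = 59 and Q* = 49.
Because the floor (64) lies above the market-clearing price, it is binding.
At P = 64: Qd = 344 - 5·64 = 24 and Qs = 64 - 10 = 54.
Producer surplus without the control is ½ · (59 - 10) · 49 = 1200.5.
With the floor, 24 units are sold at 64. The supply price at Q = 24 is 34, so PS = ½ · [(64 - 10) + (64 - 34)] · 24 = 1008.
Change in producer surplus = 1008 - 1200.5 = -192.5.

-192.5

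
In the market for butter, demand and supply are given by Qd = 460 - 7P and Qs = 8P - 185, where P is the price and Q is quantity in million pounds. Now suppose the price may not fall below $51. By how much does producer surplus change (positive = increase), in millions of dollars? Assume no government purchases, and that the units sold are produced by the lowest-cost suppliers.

628

Without the control the market clears where 460 - 7P = 8P - 185, i.e. P* = 43 and Q* = 159.
The floor of 51 is above the equilibrium price 43, so it binds.
At P = 51: Qd = 460 - 7·51 = 103 and Qs = 8·51 - 185 = 223.
Producer surplus without the control is ½ · (43 - 23.125) · 159 = 1580.0625.
With the floor, 103 units are sold at 51. The supply price at Q = 103 is 36, so PS = ½ · [(51 - 23.125) + (51 - 36)] · 103 = 2208.0625.
Change in producer surplus = 2208.0625 - 1580.0625 = 628.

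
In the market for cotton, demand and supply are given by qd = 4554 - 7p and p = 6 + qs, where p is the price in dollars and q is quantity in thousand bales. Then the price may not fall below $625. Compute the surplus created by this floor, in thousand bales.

Rearranging supply gives qs = p - 6. In a free market, 4554 - 7p = p - 6 gives the equilibrium p* = 570, q* = 564.
Since 625 > 570, the floor is binding.
At p = 625: qd = 4554 - 7·625 = 179 and qs = 625 - 6 = 619.
Surplus = qs - qd = 619 - 179 = 440.

440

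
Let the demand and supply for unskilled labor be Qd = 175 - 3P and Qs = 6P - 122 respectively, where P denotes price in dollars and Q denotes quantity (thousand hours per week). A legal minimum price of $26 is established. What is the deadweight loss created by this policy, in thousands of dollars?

0

In a free market, 175 - 3P = 6P - 122 gives the equilibrium P* = 33, Q* = 76.
Since 26 is below P* = 33, the floor does not bind and the free-market outcome prevails.
Since the control does not bind, no trades are prevented and deadweight loss is zero.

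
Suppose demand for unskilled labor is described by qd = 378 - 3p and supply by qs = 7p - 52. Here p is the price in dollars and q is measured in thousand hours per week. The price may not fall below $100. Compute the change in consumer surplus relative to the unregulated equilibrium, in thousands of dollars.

Equilibrium: 378 - 3p = 7p - 52, so 430 = 10p and p* = 43, q* = 249.
Since 100 > 43, the floor is binding.
At p = 100: qd = 378 - 3·100 = 78 and qs = 7·100 - 52 = 648.
Consumer surplus without the control is ½ · (126 - 43) · 249 = 10333.5.
With the floor, consumers buy 78 units at 100, so CS = ½ · (126 - 100) · 78 = 1014.
Change in consumer surplus = 1014 - 10333.5 = -9319.5.

-9319.5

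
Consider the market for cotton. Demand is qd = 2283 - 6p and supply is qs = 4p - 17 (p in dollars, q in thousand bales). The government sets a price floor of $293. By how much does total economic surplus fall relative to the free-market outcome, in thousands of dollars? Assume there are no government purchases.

29767.5

Without the control the market clears where 2283 - 6p = 4p - 17, i.e. p* = 230 and q* = 903.
Since 293 > 230, the floor is binding.
At p = 293: qd = 2283 - 6·293 = 525 and qs = 4·293 - 17 = 1155.
Quantity traded falls to 525. At q = 525 the demand price is (2283 - 525)/6 = 293 and the supply price is (17 + 525)/4 = 135.5.
Deadweight loss = ½ · (293 - 135.5) · (903 - 525) = ½ · 157.5 · 378 = 29767.5.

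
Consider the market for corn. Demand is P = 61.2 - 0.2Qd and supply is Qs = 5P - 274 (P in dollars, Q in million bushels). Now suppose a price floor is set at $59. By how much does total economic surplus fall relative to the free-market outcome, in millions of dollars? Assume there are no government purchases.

Rearranging demand gives Qd = 306 - 5P. Setting quantity demanded equal to quantity supplied, 306 - 5P = 5P - 274, gives P* = 58 and Q* = 16.
Since 59 > 58, the floor is binding.
At P = 59: Qd = 306 - 5·59 = 11 and Qs = 5·59 - 274 = 21.
Quantity traded falls to 11. At Q = 11 the demand price is (306 - 11)/5 = 59 and the supply price is (274 + 11)/5 = 57.
Deadweight loss = ½ · (59 - 57) · (16 - 11) = ½ · 2 · 5 = 5.

5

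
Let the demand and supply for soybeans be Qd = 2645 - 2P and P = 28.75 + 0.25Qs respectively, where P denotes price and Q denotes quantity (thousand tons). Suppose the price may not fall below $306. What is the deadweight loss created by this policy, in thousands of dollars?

Rearranging supply gives Qs = 4P - 115. Equilibrium: 2645 - 2P = 4P - 115, so 2760 = 6P and P* = 460, Q* = 1725.
The floor of 306 is below the equilibrium price 460, so it is not binding; the market clears at P* = 460, Q* = 1725.
Since the control does not bind, no trades are prevented and deadweight loss is zero.

0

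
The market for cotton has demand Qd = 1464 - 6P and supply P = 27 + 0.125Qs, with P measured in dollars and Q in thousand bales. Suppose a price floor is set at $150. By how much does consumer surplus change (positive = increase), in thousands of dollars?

Rearranging supply gives Qs = 8P - 216. Without the control the market clears where 1464 - 6P = 8P - 216, i.e. P* = 120 and Q* = 744.
Since 150 > 120, the floor is binding.
At P = 150: Qd = 1464 - 6·150 = 564 and Qs = 8·150 - 216 = 984.
Consumer surplus without the control is ½ · (244 - 120) · 744 = 46128.
With the floor, consumers buy 564 units at 150, so CS = ½ · (244 - 150) · 564 = 26508.
Change in consumer surplus = 26508 - 46128 = -19620.

-19620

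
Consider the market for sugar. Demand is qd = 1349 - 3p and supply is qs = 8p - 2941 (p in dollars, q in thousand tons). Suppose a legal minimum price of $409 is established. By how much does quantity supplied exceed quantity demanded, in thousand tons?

209

Setting quantity demanded equal to quantity supplied, 1349 - 3p = 8p - 2941, gives p* = 390 and q* = 179.
Because the floor (409) lies above the market-clearing price, it is binding.
At p = 409: qd = 1349 - 3·409 = 122 and qs = 8·409 - 2941 = 331.
Surplus = qs - qd = 331 - 122 = 209.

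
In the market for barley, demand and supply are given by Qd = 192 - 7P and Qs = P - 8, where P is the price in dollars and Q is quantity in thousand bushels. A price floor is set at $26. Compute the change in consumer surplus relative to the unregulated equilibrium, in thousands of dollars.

Without the control the market clears where 192 - 7P = P - 8, i.e. P* = 25 and Q* = 17.
Because the floor (26) lies above the market-clearing price, it is binding.
At P = 26: Qd = 192 - 7·26 = 10 and Qs = 26 - 8 = 18.
Consumer surplus without the control is ½ · (192/7 - 25) · 17 = 289/14.
With the floor, consumers buy 10 units at 26, so CS = ½ · (192/7 - 26) · 10 = 50/7.
Change in consumer surplus = 50/7 - 289/14 = -13.5.

-13.5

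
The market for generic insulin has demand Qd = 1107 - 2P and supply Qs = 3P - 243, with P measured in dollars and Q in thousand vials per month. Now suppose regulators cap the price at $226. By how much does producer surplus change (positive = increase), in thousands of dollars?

-22044

Equilibrium: 1107 - 2P = 3P - 243, so 1350 = 5P and P* = 270, Q* = 567.
The ceiling of 226 is below the equilibrium price 270, so it binds.
At P = 226: Qd = 1107 - 2·226 = 655 and Qs = 3·226 - 243 = 435.
Producer surplus without the control is ½ · (270 - 81) · 567 = 53581.5.
With the ceiling, producers sell 435 units at 226, so PS = ½ · (226 - 81) · 435 = 31537.5.
Change in producer surplus = 31537.5 - 53581.5 = -22044.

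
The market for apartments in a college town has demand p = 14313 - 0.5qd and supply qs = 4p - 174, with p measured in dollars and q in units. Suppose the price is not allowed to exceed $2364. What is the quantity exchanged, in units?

Rearranging demand gives qd = 28626 - 2p. Without the control the market clears where 28626 - 2p = 4p - 174, i.e. p* = 4800 and q* = 19026.
Since 2364 < 4800, the ceiling is binding.
At p = 2364: qd = 28626 - 2·2364 = 23898 and qs = 4·2364 - 174 = 9282.
The quantity actually transacted is the short side, supply: 9282.

9282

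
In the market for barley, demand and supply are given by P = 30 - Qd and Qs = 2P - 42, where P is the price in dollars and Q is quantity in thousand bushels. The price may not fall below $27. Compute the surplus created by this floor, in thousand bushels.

Rearranging demand gives Qd = 30 - P. In a free market, 30 - P = 2P - 42 gives the equilibrium P* = 24, Q* = 6.
Since 27 > 24, the floor is binding.
At P = 27: Qd = 30 - 27 = 3 and Qs = 2·27 - 42 = 12.
Surplus = Qs - Qd = 12 - 3 = 9.

9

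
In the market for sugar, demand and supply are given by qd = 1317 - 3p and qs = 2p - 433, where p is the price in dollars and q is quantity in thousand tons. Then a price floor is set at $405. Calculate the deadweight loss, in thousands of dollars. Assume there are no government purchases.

11343.75

Without the control the market clears where 1317 - 3p = 2p - 433, i.e. p* = 350 and q* = 267.
Since 405 > 350, the floor is binding.
At p = 405: qd = 1317 - 3·405 = 102 and qs = 2·405 - 433 = 377.
Quantity traded falls to 102. At q = 102 the demand price is (1317 - 102)/3 = 405 and the supply price is (433 + 102)/2 = 267.5.
Deadweight loss = ½ · (405 - 267.5) · (267 - 102) = ½ · 137.5 · 165 = 11343.75.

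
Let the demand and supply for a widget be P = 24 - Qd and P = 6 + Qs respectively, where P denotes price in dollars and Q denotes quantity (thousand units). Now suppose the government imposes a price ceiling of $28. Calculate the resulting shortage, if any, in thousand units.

0

Rearranging demand gives Qd = 24 - P; rearranging supply gives Qs = P - 6. Equilibrium: 24 - P = P - 6, so 30 = 2P and P* = 15, Q* = 9.
The ceiling of 28 is above the equilibrium price 15, so it is not binding; the market clears at P* = 15, Q* = 9.
Since the control does not bind, there is no shortage.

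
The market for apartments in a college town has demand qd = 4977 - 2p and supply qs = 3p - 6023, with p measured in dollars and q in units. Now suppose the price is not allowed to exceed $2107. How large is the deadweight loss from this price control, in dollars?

Setting quantity demanded equal to quantity supplied, 4977 - 2p = 3p - 6023, gives p* = 2200 and q* = 577.
The ceiling of 2107 is below the equilibrium price 2200, so it binds.
At p = 2107: qd = 4977 - 2·2107 = 763 and qs = 3·2107 - 6023 = 298.
Quantity traded falls to 298. At q = 298 the demand price is (4977 - 298)/2 = 2339.5 and the supply price is (6023 + 298)/3 = 2107.
Deadweight loss = ½ · (2339.5 - 2107) · (577 - 298) = ½ · 232.5 · 279 = 32433.75.

32433.75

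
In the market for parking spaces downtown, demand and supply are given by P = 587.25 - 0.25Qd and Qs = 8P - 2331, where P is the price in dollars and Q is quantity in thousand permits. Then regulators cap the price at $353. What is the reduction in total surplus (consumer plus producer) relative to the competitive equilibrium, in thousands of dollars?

16428

Rearranging demand gives Qd = 2349 - 4P. In a free market, 2349 - 4P = 8P - 2331 gives the equilibrium P* = 390, Q* = 789.
Since 353 < 390, the ceiling is binding.
At P = 353: Qd = 2349 - 4·353 = 937 and Qs = 8·353 - 2331 = 493.
Quantity traded falls to 493. At Q = 493 the demand price is (2349 - 493)/4 = 464 and the supply price is (2331 + 493)/8 = 353.
Deadweight loss = ½ · (464 - 353) · (789 - 493) = ½ · 111 · 296 = 16428.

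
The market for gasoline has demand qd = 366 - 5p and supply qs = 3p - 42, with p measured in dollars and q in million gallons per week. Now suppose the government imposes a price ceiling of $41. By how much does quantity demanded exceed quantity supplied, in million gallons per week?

In a free market, 366 - 5p = 3p - 42 gives the equilibrium p* = 51, q* = 111.
The ceiling of 41 is below the equilibrium price 51, so it binds.
At p = 41: qd = 366 - 5·41 = 161 and qs = 3·41 - 42 = 81.
Shortage = qd - qs = 161 - 81 = 80.

80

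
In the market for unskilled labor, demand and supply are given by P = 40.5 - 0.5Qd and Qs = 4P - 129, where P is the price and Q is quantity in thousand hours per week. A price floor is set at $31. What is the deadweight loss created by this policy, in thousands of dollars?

0

Rearranging demand gives Qd = 81 - 2P. Setting quantity demanded equal to quantity supplied, 81 - 2P = 4P - 129, gives P* = 35 and Q* = 11.
Since 31 is below P* = 35, the floor does not bind and the free-market outcome prevails.
Since the control does not bind, no trades are prevented and deadweight loss is zero.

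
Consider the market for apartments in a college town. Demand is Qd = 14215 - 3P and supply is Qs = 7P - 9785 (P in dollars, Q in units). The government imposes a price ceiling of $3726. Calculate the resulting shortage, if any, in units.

In a free market, 14215 - 3P = 7P - 9785 gives the equilibrium P* = 2400, Q* = 7015.
The ceiling of 3726 is above the equilibrium price 2400, so it is not binding; the market clears at P* = 2400, Q* = 7015.
Since the control does not bind, there is no shortage.

0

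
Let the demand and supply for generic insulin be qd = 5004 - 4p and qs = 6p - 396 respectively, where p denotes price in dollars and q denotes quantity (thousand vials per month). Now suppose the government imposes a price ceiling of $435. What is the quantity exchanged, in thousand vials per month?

Equilibrium: 5004 - 4p = 6p - 396, so 5400 = 10p and p* = 540, q* = 2844.
Because the ceiling (435) lies below the market-clearing price, it is binding.
At p = 435: qd = 5004 - 4·435 = 3264 and qs = 6·435 - 396 = 2214.
The quantity actually transacted is the short side, supply: 2214.

2214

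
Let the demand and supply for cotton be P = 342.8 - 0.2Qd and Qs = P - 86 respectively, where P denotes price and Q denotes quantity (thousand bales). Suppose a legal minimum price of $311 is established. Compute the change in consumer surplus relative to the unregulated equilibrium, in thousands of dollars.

Rearranging demand gives Qd = 1714 - 5P. Without the control the market clears where 1714 - 5P = P - 86, i.e. P* = 300 and Q* = 214.
Since 311 > 300, the floor is binding.
At P = 311: Qd = 1714 - 5·311 = 159 and Qs = 311 - 86 = 225.
Consumer surplus without the control is ½ · (342.8 - 300) · 214 = 4579.6.
With the floor, consumers buy 159 units at 311, so CS = ½ · (342.8 - 311) · 159 = 2528.1.
Change in consumer surplus = 2528.1 - 4579.6 = -2051.5.

-2051.5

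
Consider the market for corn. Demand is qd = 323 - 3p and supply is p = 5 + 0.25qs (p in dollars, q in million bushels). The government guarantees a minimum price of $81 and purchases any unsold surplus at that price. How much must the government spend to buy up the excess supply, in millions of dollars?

Rearranging supply gives qs = 4p - 20. Setting quantity demanded equal to quantity supplied, 323 - 3p = 4p - 20, gives p* = 49 and q* = 176.
The floor of 81 is above the equilibrium price 49, so it binds.
At p = 81: qd = 323 - 3·81 = 80 and qs = 4·81 - 20 = 304.
Surplus = qs - qd = 224.
Government expenditure = surplus × support price = 224 × 81 = 18144.

18144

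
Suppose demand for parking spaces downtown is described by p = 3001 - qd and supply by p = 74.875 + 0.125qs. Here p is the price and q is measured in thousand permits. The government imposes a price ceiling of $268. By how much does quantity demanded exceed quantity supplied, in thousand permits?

Rearranging demand gives qd = 3001 - p; rearranging supply gives qs = 8p - 599. Equilibrium: 3001 - p = 8p - 599, so 3600 = 9p and p* = 400, q* = 2601.
The ceiling of 268 is below the equilibrium price 400, so it binds.
At p = 268: qd = 3001 - 268 = 2733 and qs = 8·268 - 599 = 1545.
Shortage = qd - qs = 2733 - 1545 = 1188.

1188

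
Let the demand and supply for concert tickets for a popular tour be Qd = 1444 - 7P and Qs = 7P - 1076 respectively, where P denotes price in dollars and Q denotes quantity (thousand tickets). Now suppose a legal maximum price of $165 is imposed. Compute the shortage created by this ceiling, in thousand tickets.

Setting quantity demanded equal to quantity supplied, 1444 - 7P = 7P - 1076, gives P* = 180 and Q* = 184.
Because the ceiling (165) lies below the market-clearing price, it is binding.
At P = 165: Qd = 1444 - 7·165 = 289 and Qs = 7·165 - 1076 = 79.
Shortage = Qd - Qs = 289 - 79 = 210.

210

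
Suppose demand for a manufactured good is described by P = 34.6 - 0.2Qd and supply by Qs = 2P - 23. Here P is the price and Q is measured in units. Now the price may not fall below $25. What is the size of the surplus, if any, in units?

Rearranging demand gives Qd = 173 - 5P. Equilibrium: 173 - 5P = 2P - 23, so 196 = 7P and P* = 28, Q* = 33.
The floor of 25 is below the equilibrium price 28, so it is not binding; the market clears at P* = 28, Q* = 33.
Since the control does not bind, there is no surplus.

0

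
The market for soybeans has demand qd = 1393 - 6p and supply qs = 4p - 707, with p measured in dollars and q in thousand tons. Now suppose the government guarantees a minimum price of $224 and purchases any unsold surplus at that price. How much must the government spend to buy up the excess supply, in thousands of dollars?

Equilibrium: 1393 - 6p = 4p - 707, so 2100 = 10p and p* = 210, q* = 133.
The floor of 224 is above the equilibrium price 210, so it binds.
At p = 224: qd = 1393 - 6·224 = 49 and qs = 4·224 - 707 = 189.
Surplus = qs - qd = 140.
Government expenditure = surplus × support price = 140 × 224 = 31360.

31360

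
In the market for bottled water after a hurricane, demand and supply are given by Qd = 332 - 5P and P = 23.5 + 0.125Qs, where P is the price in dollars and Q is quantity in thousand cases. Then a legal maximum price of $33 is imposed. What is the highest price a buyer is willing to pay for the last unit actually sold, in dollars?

51.2

Rearranging supply gives Qs = 8P - 188. In a free market, 332 - 5P = 8P - 188 gives the equilibrium P* = 40, Q* = 132.
The ceiling of 33 is below the equilibrium price 40, so it binds.
At P = 33: Qd = 332 - 5·33 = 167 and Qs = 8·33 - 188 = 76.
Only 76 units reach the market. On the demand curve, the marginal buyer's willingness to pay at Q = 76 is (332 - 76)/5 = 51.2.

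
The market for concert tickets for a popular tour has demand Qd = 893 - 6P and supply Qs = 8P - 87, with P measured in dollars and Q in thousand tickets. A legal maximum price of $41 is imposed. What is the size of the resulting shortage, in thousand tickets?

Without the control the market clears where 893 - 6P = 8P - 87, i.e. P* = 70 and Q* = 473.
Since 41 < 70, the ceiling is binding.
At P = 41: Qd = 893 - 6·41 = 647 and Qs = 8·41 - 87 = 241.
Shortage = Qd - Qs = 647 - 241 = 406.

406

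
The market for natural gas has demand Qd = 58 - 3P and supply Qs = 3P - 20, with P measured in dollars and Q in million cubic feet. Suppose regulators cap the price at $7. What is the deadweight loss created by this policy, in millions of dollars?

Setting quantity demanded equal to quantity supplied, 58 - 3P = 3P - 20, gives P* = 13 and Q* = 19.
Since 7 < 13, the ceiling is binding.
At P = 7: Qd = 58 - 3·7 = 37 and Qs = 3·7 - 20 = 1.
Quantity traded falls to 1. At Q = 1 the demand price is (58 - 1)/3 = 19 and the supply price is (20 + 1)/3 = 7.
Deadweight loss = ½ · (19 - 7) · (19 - 1) = ½ · 12 · 18 = 108.

108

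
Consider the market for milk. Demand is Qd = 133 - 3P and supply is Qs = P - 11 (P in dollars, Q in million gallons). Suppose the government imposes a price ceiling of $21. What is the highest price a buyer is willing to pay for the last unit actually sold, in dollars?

41

Setting quantity demanded equal to quantity supplied, 133 - 3P = P - 11, gives P* = 36 and Q* = 25.
Since 21 < 36, the ceiling is binding.
At P = 21: Qd = 133 - 3·21 = 70 and Qs = 21 - 11 = 10.
Only 10 units reach the market. On the demand curve, the marginal buyer's willingness to pay at Q = 10 is (133 - 10)/3 = 41.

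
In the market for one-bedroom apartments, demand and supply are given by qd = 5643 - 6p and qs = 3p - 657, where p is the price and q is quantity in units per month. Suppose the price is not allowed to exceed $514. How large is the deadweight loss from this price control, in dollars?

77841

Equilibrium: 5643 - 6p = 3p - 657, so 6300 = 9p and p* = 700, q* = 1443.
Since 514 < 700, the ceiling is binding.
At p = 514: qd = 5643 - 6·514 = 2559 and qs = 3·514 - 657 = 885.
Quantity traded falls to 885. At q = 885 the demand price is (5643 - 885)/6 = 793 and the supply price is (657 + 885)/3 = 514.
Deadweight loss = ½ · (793 - 514) · (1443 - 885) = ½ · 279 · 558 = 77841.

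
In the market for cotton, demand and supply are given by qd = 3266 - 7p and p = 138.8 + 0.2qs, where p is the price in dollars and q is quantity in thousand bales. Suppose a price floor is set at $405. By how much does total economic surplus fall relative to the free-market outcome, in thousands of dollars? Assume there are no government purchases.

Rearranging supply gives qs = 5p - 694. Setting quantity demanded equal to quantity supplied, 3266 - 7p = 5p - 694, gives p* = 330 and q* = 956.
The floor of 405 is above the equilibrium price 330, so it binds.
At p = 405: qd = 3266 - 7·405 = 431 and qs = 5·405 - 694 = 1331.
Quantity traded falls to 431. At q = 431 the demand price is (3266 - 431)/7 = 405 and the supply price is (694 + 431)/5 = 225.
Deadweight loss = ½ · (405 - 225) · (956 - 431) = ½ · 180 · 525 = 47250.

47250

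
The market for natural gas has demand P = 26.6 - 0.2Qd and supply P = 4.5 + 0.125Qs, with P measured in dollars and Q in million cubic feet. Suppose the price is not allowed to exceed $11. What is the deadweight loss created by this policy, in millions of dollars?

41.6

Rearranging demand gives Qd = 133 - 5P; rearranging supply gives Qs = 8P - 36. Setting quantity demanded equal to quantity supplied, 133 - 5P = 8P - 36, gives P* = 13 and Q* = 68.
Since 11 < 13, the ceiling is binding.
At P = 11: Qd = 133 - 5·11 = 78 and Qs = 8·11 - 36 = 52.
Quantity traded falls to 52. At Q = 52 the demand price is (133 - 52)/5 = 16.2 and the supply price is (36 + 52)/8 = 11.
Deadweight loss = ½ · (16.2 - 11) · (68 - 52) = ½ · 5.2 · 16 = 41.6.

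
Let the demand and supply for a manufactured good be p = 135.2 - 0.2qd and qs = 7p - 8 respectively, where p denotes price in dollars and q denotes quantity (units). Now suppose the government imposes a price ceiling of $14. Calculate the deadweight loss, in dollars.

15531.6

Rearranging demand gives qd = 676 - 5p. Equilibrium: 676 - 5p = 7p - 8, so 684 = 12p and p* = 57, q* = 391.
The ceiling of 14 is below the equilibrium price 57, so it binds.
At p = 14: qd = 676 - 5·14 = 606 and qs = 7·14 - 8 = 90.
Quantity traded falls to 90. At q = 90 the demand price is (676 - 90)/5 = 117.2 and the supply price is (8 + 90)/7 = 14.
Deadweight loss = ½ · (117.2 - 14) · (391 - 90) = ½ · 103.2 · 301 = 15531.6.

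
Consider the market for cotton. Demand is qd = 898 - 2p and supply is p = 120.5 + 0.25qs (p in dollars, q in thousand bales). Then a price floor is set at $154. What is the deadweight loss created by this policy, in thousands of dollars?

0

Rearranging supply gives qs = 4p - 482. Setting quantity demanded equal to quantity supplied, 898 - 2p = 4p - 482, gives p* = 230 and q* = 438.
Since 154 is below p* = 230, the floor does not bind and the free-market outcome prevails.
Since the control does not bind, no trades are prevented and deadweight loss is zero.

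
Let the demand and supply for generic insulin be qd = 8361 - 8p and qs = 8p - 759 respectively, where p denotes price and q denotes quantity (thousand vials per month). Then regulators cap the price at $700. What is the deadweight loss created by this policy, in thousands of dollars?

Without the control the market clears where 8361 - 8p = 8p - 759, i.e. p* = 570 and q* = 3801.
Since 700 is above p* = 570, the ceiling does not bind and the free-market outcome prevails.
Since the control does not bind, no trades are prevented and deadweight loss is zero.

0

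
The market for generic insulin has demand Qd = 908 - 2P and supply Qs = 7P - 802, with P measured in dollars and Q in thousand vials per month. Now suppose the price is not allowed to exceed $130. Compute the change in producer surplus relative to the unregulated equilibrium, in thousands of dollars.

-19080

Setting quantity demanded equal to quantity supplied, 908 - 2P = 7P - 802, gives P* = 190 and Q* = 528.
Because the ceiling (130) lies below the market-clearing price, it is binding.
At P = 130: Qd = 908 - 2·130 = 648 and Qs = 7·130 - 802 = 108.
Producer surplus without the control is ½ · (190 - 802/7) · 528 = 139392/7.
With the ceiling, producers sell 108 units at 130, so PS = ½ · (130 - 802/7) · 108 = 5832/7.
Change in producer surplus = 5832/7 - 139392/7 = -19080.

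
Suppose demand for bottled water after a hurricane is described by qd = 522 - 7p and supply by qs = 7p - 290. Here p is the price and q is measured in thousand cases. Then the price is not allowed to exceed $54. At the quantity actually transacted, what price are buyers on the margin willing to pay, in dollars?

62

Setting quantity demanded equal to quantity supplied, 522 - 7p = 7p - 290, gives p* = 58 and q* = 116.
Because the ceiling (54) lies below the market-clearing price, it is binding.
At p = 54: qd = 522 - 7·54 = 144 and qs = 7·54 - 290 = 88.
Only 88 units reach the market. On the demand curve, the marginal buyer's willingness to pay at q = 88 is (522 - 88)/7 = 62.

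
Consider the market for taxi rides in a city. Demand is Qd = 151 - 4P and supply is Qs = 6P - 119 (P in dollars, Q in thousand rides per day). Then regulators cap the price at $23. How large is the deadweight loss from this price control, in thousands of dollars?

120

Setting quantity demanded equal to quantity supplied, 151 - 4P = 6P - 119, gives P* = 27 and Q* = 43.
The ceiling of 23 is below the equilibrium price 27, so it binds.
At P = 23: Qd = 151 - 4·23 = 59 and Qs = 6·23 - 119 = 19.
Quantity traded falls to 19. At Q = 19 the demand price is (151 - 19)/4 = 33 and the supply price is (119 + 19)/6 = 23.
Deadweight loss = ½ · (33 - 23) · (43 - 19) = ½ · 10 · 24 = 120.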